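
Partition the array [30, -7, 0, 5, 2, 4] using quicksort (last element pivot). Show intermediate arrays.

Partition 1: pivot=4 at index 3 -> [-7, 0, 2, 4, 30, 5]
Partition 2: pivot=2 at index 2 -> [-7, 0, 2, 4, 30, 5]
Partition 3: pivot=0 at index 1 -> [-7, 0, 2, 4, 30, 5]
Partition 4: pivot=5 at index 4 -> [-7, 0, 2, 4, 5, 30]


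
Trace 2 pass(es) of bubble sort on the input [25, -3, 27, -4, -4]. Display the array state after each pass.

After pass 1: [-3, 25, -4, -4, 27] (3 swaps)
After pass 2: [-3, -4, -4, 25, 27] (2 swaps)
Total swaps: 5


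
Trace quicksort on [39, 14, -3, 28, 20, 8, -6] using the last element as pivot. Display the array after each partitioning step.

Partition 1: pivot=-6 at index 0 -> [-6, 14, -3, 28, 20, 8, 39]
Partition 2: pivot=39 at index 6 -> [-6, 14, -3, 28, 20, 8, 39]
Partition 3: pivot=8 at index 2 -> [-6, -3, 8, 28, 20, 14, 39]
Partition 4: pivot=14 at index 3 -> [-6, -3, 8, 14, 20, 28, 39]
Partition 5: pivot=28 at index 5 -> [-6, -3, 8, 14, 20, 28, 39]


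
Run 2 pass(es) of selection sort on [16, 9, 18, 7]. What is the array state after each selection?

Pass 1: Select minimum 7 at index 3, swap -> [7, 9, 18, 16]
Pass 2: Select minimum 9 at index 1, swap -> [7, 9, 18, 16]


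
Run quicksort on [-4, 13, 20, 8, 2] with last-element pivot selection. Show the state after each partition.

Partition 1: pivot=2 at index 1 -> [-4, 2, 20, 8, 13]
Partition 2: pivot=13 at index 3 -> [-4, 2, 8, 13, 20]


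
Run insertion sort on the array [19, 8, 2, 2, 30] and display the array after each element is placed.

First element 19 is already 'sorted'
Insert 8: shifted 1 elements -> [8, 19, 2, 2, 30]
Insert 2: shifted 2 elements -> [2, 8, 19, 2, 30]
Insert 2: shifted 2 elements -> [2, 2, 8, 19, 30]
Insert 30: shifted 0 elements -> [2, 2, 8, 19, 30]


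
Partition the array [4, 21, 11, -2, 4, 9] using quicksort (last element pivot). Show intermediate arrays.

Partition 1: pivot=9 at index 3 -> [4, -2, 4, 9, 11, 21]
Partition 2: pivot=4 at index 2 -> [4, -2, 4, 9, 11, 21]
Partition 3: pivot=-2 at index 0 -> [-2, 4, 4, 9, 11, 21]
Partition 4: pivot=21 at index 5 -> [-2, 4, 4, 9, 11, 21]


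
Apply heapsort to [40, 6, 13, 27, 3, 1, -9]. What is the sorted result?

Build heap: [40, 27, 13, 6, 3, 1, -9]
Extract 40: [27, 6, 13, -9, 3, 1, 40]
Extract 27: [13, 6, 1, -9, 3, 27, 40]
Extract 13: [6, 3, 1, -9, 13, 27, 40]
Extract 6: [3, -9, 1, 6, 13, 27, 40]
Extract 3: [1, -9, 3, 6, 13, 27, 40]
Extract 1: [-9, 1, 3, 6, 13, 27, 40]


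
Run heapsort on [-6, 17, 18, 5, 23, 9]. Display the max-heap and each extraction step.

Build heap: [23, 17, 18, 5, -6, 9]
Extract 23: [18, 17, 9, 5, -6, 23]
Extract 18: [17, 5, 9, -6, 18, 23]
Extract 17: [9, 5, -6, 17, 18, 23]
Extract 9: [5, -6, 9, 17, 18, 23]
Extract 5: [-6, 5, 9, 17, 18, 23]


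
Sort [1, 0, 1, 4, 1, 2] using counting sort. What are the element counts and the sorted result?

Count array: [1, 3, 1, 0, 1]
(count[i] = number of elements equal to i)
Cumulative count: [1, 4, 5, 5, 6]
Sorted: [0, 1, 1, 1, 2, 4]


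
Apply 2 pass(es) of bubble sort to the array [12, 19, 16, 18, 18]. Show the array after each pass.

After pass 1: [12, 16, 18, 18, 19] (3 swaps)
After pass 2: [12, 16, 18, 18, 19] (0 swaps)
Total swaps: 3


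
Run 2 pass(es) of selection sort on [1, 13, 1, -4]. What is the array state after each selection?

Pass 1: Select minimum -4 at index 3, swap -> [-4, 13, 1, 1]
Pass 2: Select minimum 1 at index 2, swap -> [-4, 1, 13, 1]


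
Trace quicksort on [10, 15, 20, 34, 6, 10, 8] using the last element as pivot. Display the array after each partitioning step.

Partition 1: pivot=8 at index 1 -> [6, 8, 20, 34, 10, 10, 15]
Partition 2: pivot=15 at index 4 -> [6, 8, 10, 10, 15, 34, 20]
Partition 3: pivot=10 at index 3 -> [6, 8, 10, 10, 15, 34, 20]
Partition 4: pivot=20 at index 5 -> [6, 8, 10, 10, 15, 20, 34]


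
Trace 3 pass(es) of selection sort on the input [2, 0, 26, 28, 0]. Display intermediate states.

Pass 1: Select minimum 0 at index 1, swap -> [0, 2, 26, 28, 0]
Pass 2: Select minimum 0 at index 4, swap -> [0, 0, 26, 28, 2]
Pass 3: Select minimum 2 at index 4, swap -> [0, 0, 2, 28, 26]


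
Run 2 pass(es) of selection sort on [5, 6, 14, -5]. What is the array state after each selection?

Pass 1: Select minimum -5 at index 3, swap -> [-5, 6, 14, 5]
Pass 2: Select minimum 5 at index 3, swap -> [-5, 5, 14, 6]


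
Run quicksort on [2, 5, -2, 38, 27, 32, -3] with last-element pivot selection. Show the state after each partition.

Partition 1: pivot=-3 at index 0 -> [-3, 5, -2, 38, 27, 32, 2]
Partition 2: pivot=2 at index 2 -> [-3, -2, 2, 38, 27, 32, 5]
Partition 3: pivot=5 at index 3 -> [-3, -2, 2, 5, 27, 32, 38]
Partition 4: pivot=38 at index 6 -> [-3, -2, 2, 5, 27, 32, 38]
Partition 5: pivot=32 at index 5 -> [-3, -2, 2, 5, 27, 32, 38]


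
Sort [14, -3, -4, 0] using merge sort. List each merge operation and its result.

Divide and conquer:
  Merge [14] + [-3] -> [-3, 14]
  Merge [-4] + [0] -> [-4, 0]
  Merge [-3, 14] + [-4, 0] -> [-4, -3, 0, 14]


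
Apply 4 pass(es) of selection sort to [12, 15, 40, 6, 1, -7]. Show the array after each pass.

Pass 1: Select minimum -7 at index 5, swap -> [-7, 15, 40, 6, 1, 12]
Pass 2: Select minimum 1 at index 4, swap -> [-7, 1, 40, 6, 15, 12]
Pass 3: Select minimum 6 at index 3, swap -> [-7, 1, 6, 40, 15, 12]
Pass 4: Select minimum 12 at index 5, swap -> [-7, 1, 6, 12, 15, 40]


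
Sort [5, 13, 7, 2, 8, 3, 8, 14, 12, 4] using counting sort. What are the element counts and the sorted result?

Count array: [0, 0, 1, 1, 1, 1, 0, 1, 2, 0, 0, 0, 1, 1, 1]
(count[i] = number of elements equal to i)
Cumulative count: [0, 0, 1, 2, 3, 4, 4, 5, 7, 7, 7, 7, 8, 9, 10]
Sorted: [2, 3, 4, 5, 7, 8, 8, 12, 13, 14]


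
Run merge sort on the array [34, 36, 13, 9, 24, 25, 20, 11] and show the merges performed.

Divide and conquer:
  Merge [34] + [36] -> [34, 36]
  Merge [13] + [9] -> [9, 13]
  Merge [34, 36] + [9, 13] -> [9, 13, 34, 36]
  Merge [24] + [25] -> [24, 25]
  Merge [20] + [11] -> [11, 20]
  Merge [24, 25] + [11, 20] -> [11, 20, 24, 25]
  Merge [9, 13, 34, 36] + [11, 20, 24, 25] -> [9, 11, 13, 20, 24, 25, 34, 36]


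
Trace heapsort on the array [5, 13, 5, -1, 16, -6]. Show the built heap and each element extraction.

Build heap: [16, 13, 5, -1, 5, -6]
Extract 16: [13, 5, 5, -1, -6, 16]
Extract 13: [5, -1, 5, -6, 13, 16]
Extract 5: [5, -1, -6, 5, 13, 16]
Extract 5: [-1, -6, 5, 5, 13, 16]
Extract -1: [-6, -1, 5, 5, 13, 16]


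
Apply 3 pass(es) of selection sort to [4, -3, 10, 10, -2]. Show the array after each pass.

Pass 1: Select minimum -3 at index 1, swap -> [-3, 4, 10, 10, -2]
Pass 2: Select minimum -2 at index 4, swap -> [-3, -2, 10, 10, 4]
Pass 3: Select minimum 4 at index 4, swap -> [-3, -2, 4, 10, 10]


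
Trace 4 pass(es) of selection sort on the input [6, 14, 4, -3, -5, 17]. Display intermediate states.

Pass 1: Select minimum -5 at index 4, swap -> [-5, 14, 4, -3, 6, 17]
Pass 2: Select minimum -3 at index 3, swap -> [-5, -3, 4, 14, 6, 17]
Pass 3: Select minimum 4 at index 2, swap -> [-5, -3, 4, 14, 6, 17]
Pass 4: Select minimum 6 at index 4, swap -> [-5, -3, 4, 6, 14, 17]


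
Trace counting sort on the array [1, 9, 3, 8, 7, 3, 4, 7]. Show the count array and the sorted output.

Count array: [0, 1, 0, 2, 1, 0, 0, 2, 1, 1]
(count[i] = number of elements equal to i)
Cumulative count: [0, 1, 1, 3, 4, 4, 4, 6, 7, 8]
Sorted: [1, 3, 3, 4, 7, 7, 8, 9]


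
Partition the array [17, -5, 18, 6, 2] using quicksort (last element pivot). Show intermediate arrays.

Partition 1: pivot=2 at index 1 -> [-5, 2, 18, 6, 17]
Partition 2: pivot=17 at index 3 -> [-5, 2, 6, 17, 18]


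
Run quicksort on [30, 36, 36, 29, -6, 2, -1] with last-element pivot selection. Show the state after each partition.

Partition 1: pivot=-1 at index 1 -> [-6, -1, 36, 29, 30, 2, 36]
Partition 2: pivot=36 at index 6 -> [-6, -1, 36, 29, 30, 2, 36]
Partition 3: pivot=2 at index 2 -> [-6, -1, 2, 29, 30, 36, 36]
Partition 4: pivot=36 at index 5 -> [-6, -1, 2, 29, 30, 36, 36]
Partition 5: pivot=30 at index 4 -> [-6, -1, 2, 29, 30, 36, 36]


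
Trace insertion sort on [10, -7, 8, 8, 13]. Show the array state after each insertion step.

First element 10 is already 'sorted'
Insert -7: shifted 1 elements -> [-7, 10, 8, 8, 13]
Insert 8: shifted 1 elements -> [-7, 8, 10, 8, 13]
Insert 8: shifted 1 elements -> [-7, 8, 8, 10, 13]
Insert 13: shifted 0 elements -> [-7, 8, 8, 10, 13]


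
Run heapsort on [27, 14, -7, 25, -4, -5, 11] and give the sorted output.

Build heap: [27, 25, 11, 14, -4, -5, -7]
Extract 27: [25, 14, 11, -7, -4, -5, 27]
Extract 25: [14, -4, 11, -7, -5, 25, 27]
Extract 14: [11, -4, -5, -7, 14, 25, 27]
Extract 11: [-4, -7, -5, 11, 14, 25, 27]
Extract -4: [-5, -7, -4, 11, 14, 25, 27]
Extract -5: [-7, -5, -4, 11, 14, 25, 27]


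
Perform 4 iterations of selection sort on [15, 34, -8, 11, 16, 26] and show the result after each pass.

Pass 1: Select minimum -8 at index 2, swap -> [-8, 34, 15, 11, 16, 26]
Pass 2: Select minimum 11 at index 3, swap -> [-8, 11, 15, 34, 16, 26]
Pass 3: Select minimum 15 at index 2, swap -> [-8, 11, 15, 34, 16, 26]
Pass 4: Select minimum 16 at index 4, swap -> [-8, 11, 15, 16, 34, 26]


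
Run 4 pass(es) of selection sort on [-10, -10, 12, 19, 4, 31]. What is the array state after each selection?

Pass 1: Select minimum -10 at index 0, swap -> [-10, -10, 12, 19, 4, 31]
Pass 2: Select minimum -10 at index 1, swap -> [-10, -10, 12, 19, 4, 31]
Pass 3: Select minimum 4 at index 4, swap -> [-10, -10, 4, 19, 12, 31]
Pass 4: Select minimum 12 at index 4, swap -> [-10, -10, 4, 12, 19, 31]


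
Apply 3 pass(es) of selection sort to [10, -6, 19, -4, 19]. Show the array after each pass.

Pass 1: Select minimum -6 at index 1, swap -> [-6, 10, 19, -4, 19]
Pass 2: Select minimum -4 at index 3, swap -> [-6, -4, 19, 10, 19]
Pass 3: Select minimum 10 at index 3, swap -> [-6, -4, 10, 19, 19]


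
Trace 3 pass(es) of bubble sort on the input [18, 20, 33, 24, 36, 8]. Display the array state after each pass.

After pass 1: [18, 20, 24, 33, 8, 36] (2 swaps)
After pass 2: [18, 20, 24, 8, 33, 36] (1 swaps)
After pass 3: [18, 20, 8, 24, 33, 36] (1 swaps)
Total swaps: 4


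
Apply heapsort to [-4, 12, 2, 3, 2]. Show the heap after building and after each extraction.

Build heap: [12, 3, 2, -4, 2]
Extract 12: [3, 2, 2, -4, 12]
Extract 3: [2, -4, 2, 3, 12]
Extract 2: [2, -4, 2, 3, 12]
Extract 2: [-4, 2, 2, 3, 12]


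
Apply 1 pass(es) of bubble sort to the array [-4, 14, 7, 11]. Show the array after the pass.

After pass 1: [-4, 7, 11, 14] (2 swaps)
Total swaps: 2


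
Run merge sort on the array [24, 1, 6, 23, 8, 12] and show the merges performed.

Divide and conquer:
  Merge [1] + [6] -> [1, 6]
  Merge [24] + [1, 6] -> [1, 6, 24]
  Merge [8] + [12] -> [8, 12]
  Merge [23] + [8, 12] -> [8, 12, 23]
  Merge [1, 6, 24] + [8, 12, 23] -> [1, 6, 8, 12, 23, 24]


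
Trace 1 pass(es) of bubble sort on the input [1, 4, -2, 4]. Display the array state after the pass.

After pass 1: [1, -2, 4, 4] (1 swaps)
Total swaps: 1


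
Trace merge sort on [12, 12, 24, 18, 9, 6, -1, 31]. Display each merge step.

Divide and conquer:
  Merge [12] + [12] -> [12, 12]
  Merge [24] + [18] -> [18, 24]
  Merge [12, 12] + [18, 24] -> [12, 12, 18, 24]
  Merge [9] + [6] -> [6, 9]
  Merge [-1] + [31] -> [-1, 31]
  Merge [6, 9] + [-1, 31] -> [-1, 6, 9, 31]
  Merge [12, 12, 18, 24] + [-1, 6, 9, 31] -> [-1, 6, 9, 12, 12, 18, 24, 31]


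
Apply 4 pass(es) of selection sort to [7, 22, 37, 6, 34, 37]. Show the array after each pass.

Pass 1: Select minimum 6 at index 3, swap -> [6, 22, 37, 7, 34, 37]
Pass 2: Select minimum 7 at index 3, swap -> [6, 7, 37, 22, 34, 37]
Pass 3: Select minimum 22 at index 3, swap -> [6, 7, 22, 37, 34, 37]
Pass 4: Select minimum 34 at index 4, swap -> [6, 7, 22, 34, 37, 37]


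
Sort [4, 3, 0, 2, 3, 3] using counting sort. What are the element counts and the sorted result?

Count array: [1, 0, 1, 3, 1]
(count[i] = number of elements equal to i)
Cumulative count: [1, 1, 2, 5, 6]
Sorted: [0, 2, 3, 3, 3, 4]


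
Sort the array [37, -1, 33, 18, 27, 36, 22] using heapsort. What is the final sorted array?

Build heap: [37, 27, 36, 18, -1, 33, 22]
Extract 37: [36, 27, 33, 18, -1, 22, 37]
Extract 36: [33, 27, 22, 18, -1, 36, 37]
Extract 33: [27, 18, 22, -1, 33, 36, 37]
Extract 27: [22, 18, -1, 27, 33, 36, 37]
Extract 22: [18, -1, 22, 27, 33, 36, 37]
Extract 18: [-1, 18, 22, 27, 33, 36, 37]


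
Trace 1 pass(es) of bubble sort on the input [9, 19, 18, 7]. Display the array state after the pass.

After pass 1: [9, 18, 7, 19] (2 swaps)
Total swaps: 2


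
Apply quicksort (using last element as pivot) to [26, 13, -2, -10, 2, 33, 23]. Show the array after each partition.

Partition 1: pivot=23 at index 4 -> [13, -2, -10, 2, 23, 33, 26]
Partition 2: pivot=2 at index 2 -> [-2, -10, 2, 13, 23, 33, 26]
Partition 3: pivot=-10 at index 0 -> [-10, -2, 2, 13, 23, 33, 26]
Partition 4: pivot=26 at index 5 -> [-10, -2, 2, 13, 23, 26, 33]


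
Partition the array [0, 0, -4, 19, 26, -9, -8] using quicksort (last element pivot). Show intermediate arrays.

Partition 1: pivot=-8 at index 1 -> [-9, -8, -4, 19, 26, 0, 0]
Partition 2: pivot=0 at index 4 -> [-9, -8, -4, 0, 0, 19, 26]
Partition 3: pivot=0 at index 3 -> [-9, -8, -4, 0, 0, 19, 26]
Partition 4: pivot=26 at index 6 -> [-9, -8, -4, 0, 0, 19, 26]


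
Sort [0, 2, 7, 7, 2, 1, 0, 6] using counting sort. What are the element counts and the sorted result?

Count array: [2, 1, 2, 0, 0, 0, 1, 2]
(count[i] = number of elements equal to i)
Cumulative count: [2, 3, 5, 5, 5, 5, 6, 8]
Sorted: [0, 0, 1, 2, 2, 6, 7, 7]


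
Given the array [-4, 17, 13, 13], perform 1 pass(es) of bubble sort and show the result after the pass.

After pass 1: [-4, 13, 13, 17] (2 swaps)
Total swaps: 2


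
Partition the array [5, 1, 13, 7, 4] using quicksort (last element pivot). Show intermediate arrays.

Partition 1: pivot=4 at index 1 -> [1, 4, 13, 7, 5]
Partition 2: pivot=5 at index 2 -> [1, 4, 5, 7, 13]
Partition 3: pivot=13 at index 4 -> [1, 4, 5, 7, 13]


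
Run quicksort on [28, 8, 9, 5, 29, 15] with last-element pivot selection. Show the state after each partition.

Partition 1: pivot=15 at index 3 -> [8, 9, 5, 15, 29, 28]
Partition 2: pivot=5 at index 0 -> [5, 9, 8, 15, 29, 28]
Partition 3: pivot=8 at index 1 -> [5, 8, 9, 15, 29, 28]
Partition 4: pivot=28 at index 4 -> [5, 8, 9, 15, 28, 29]


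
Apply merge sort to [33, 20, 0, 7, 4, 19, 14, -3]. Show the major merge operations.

Divide and conquer:
  Merge [33] + [20] -> [20, 33]
  Merge [0] + [7] -> [0, 7]
  Merge [20, 33] + [0, 7] -> [0, 7, 20, 33]
  Merge [4] + [19] -> [4, 19]
  Merge [14] + [-3] -> [-3, 14]
  Merge [4, 19] + [-3, 14] -> [-3, 4, 14, 19]
  Merge [0, 7, 20, 33] + [-3, 4, 14, 19] -> [-3, 0, 4, 7, 14, 19, 20, 33]


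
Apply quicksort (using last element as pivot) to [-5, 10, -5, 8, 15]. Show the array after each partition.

Partition 1: pivot=15 at index 4 -> [-5, 10, -5, 8, 15]
Partition 2: pivot=8 at index 2 -> [-5, -5, 8, 10, 15]
Partition 3: pivot=-5 at index 1 -> [-5, -5, 8, 10, 15]


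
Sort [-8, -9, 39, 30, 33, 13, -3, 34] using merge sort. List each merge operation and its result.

Divide and conquer:
  Merge [-8] + [-9] -> [-9, -8]
  Merge [39] + [30] -> [30, 39]
  Merge [-9, -8] + [30, 39] -> [-9, -8, 30, 39]
  Merge [33] + [13] -> [13, 33]
  Merge [-3] + [34] -> [-3, 34]
  Merge [13, 33] + [-3, 34] -> [-3, 13, 33, 34]
  Merge [-9, -8, 30, 39] + [-3, 13, 33, 34] -> [-9, -8, -3, 13, 30, 33, 34, 39]


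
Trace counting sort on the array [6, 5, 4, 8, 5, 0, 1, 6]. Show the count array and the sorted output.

Count array: [1, 1, 0, 0, 1, 2, 2, 0, 1]
(count[i] = number of elements equal to i)
Cumulative count: [1, 2, 2, 2, 3, 5, 7, 7, 8]
Sorted: [0, 1, 4, 5, 5, 6, 6, 8]


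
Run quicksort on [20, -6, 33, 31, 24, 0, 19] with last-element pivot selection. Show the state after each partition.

Partition 1: pivot=19 at index 2 -> [-6, 0, 19, 31, 24, 20, 33]
Partition 2: pivot=0 at index 1 -> [-6, 0, 19, 31, 24, 20, 33]
Partition 3: pivot=33 at index 6 -> [-6, 0, 19, 31, 24, 20, 33]
Partition 4: pivot=20 at index 3 -> [-6, 0, 19, 20, 24, 31, 33]
Partition 5: pivot=31 at index 5 -> [-6, 0, 19, 20, 24, 31, 33]


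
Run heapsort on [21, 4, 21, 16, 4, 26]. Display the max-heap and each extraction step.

Build heap: [26, 16, 21, 4, 4, 21]
Extract 26: [21, 16, 21, 4, 4, 26]
Extract 21: [21, 16, 4, 4, 21, 26]
Extract 21: [16, 4, 4, 21, 21, 26]
Extract 16: [4, 4, 16, 21, 21, 26]
Extract 4: [4, 4, 16, 21, 21, 26]


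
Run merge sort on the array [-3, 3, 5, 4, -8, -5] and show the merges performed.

Divide and conquer:
  Merge [3] + [5] -> [3, 5]
  Merge [-3] + [3, 5] -> [-3, 3, 5]
  Merge [-8] + [-5] -> [-8, -5]
  Merge [4] + [-8, -5] -> [-8, -5, 4]
  Merge [-3, 3, 5] + [-8, -5, 4] -> [-8, -5, -3, 3, 4, 5]


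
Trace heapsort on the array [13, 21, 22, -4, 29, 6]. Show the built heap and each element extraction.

Build heap: [29, 21, 22, -4, 13, 6]
Extract 29: [22, 21, 6, -4, 13, 29]
Extract 22: [21, 13, 6, -4, 22, 29]
Extract 21: [13, -4, 6, 21, 22, 29]
Extract 13: [6, -4, 13, 21, 22, 29]
Extract 6: [-4, 6, 13, 21, 22, 29]


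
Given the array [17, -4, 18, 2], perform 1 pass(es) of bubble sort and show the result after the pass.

After pass 1: [-4, 17, 2, 18] (2 swaps)
Total swaps: 2


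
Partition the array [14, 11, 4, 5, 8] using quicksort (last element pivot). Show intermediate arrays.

Partition 1: pivot=8 at index 2 -> [4, 5, 8, 11, 14]
Partition 2: pivot=5 at index 1 -> [4, 5, 8, 11, 14]
Partition 3: pivot=14 at index 4 -> [4, 5, 8, 11, 14]


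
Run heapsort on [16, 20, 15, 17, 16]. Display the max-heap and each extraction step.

Build heap: [20, 17, 15, 16, 16]
Extract 20: [17, 16, 15, 16, 20]
Extract 17: [16, 16, 15, 17, 20]
Extract 16: [16, 15, 16, 17, 20]
Extract 16: [15, 16, 16, 17, 20]


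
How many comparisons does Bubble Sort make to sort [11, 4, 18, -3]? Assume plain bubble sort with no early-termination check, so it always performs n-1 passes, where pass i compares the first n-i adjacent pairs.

Pass 1: compare adjacent pairs (0,1)..(2,3) = 3 comparison(s), 2 swap(s) -> [4, 11, -3, 18]
Pass 2: compare adjacent pairs (0,1)..(1,2) = 2 comparison(s), 1 swap(s) -> [4, -3, 11, 18]
Pass 3: compare adjacent pairs (0,1)..(0,1) = 1 comparison(s), 1 swap(s) -> [-3, 4, 11, 18]
Total comparisons: 3 + 2 + 1 = 6


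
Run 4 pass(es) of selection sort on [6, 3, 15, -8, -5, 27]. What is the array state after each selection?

Pass 1: Select minimum -8 at index 3, swap -> [-8, 3, 15, 6, -5, 27]
Pass 2: Select minimum -5 at index 4, swap -> [-8, -5, 15, 6, 3, 27]
Pass 3: Select minimum 3 at index 4, swap -> [-8, -5, 3, 6, 15, 27]
Pass 4: Select minimum 6 at index 3, swap -> [-8, -5, 3, 6, 15, 27]


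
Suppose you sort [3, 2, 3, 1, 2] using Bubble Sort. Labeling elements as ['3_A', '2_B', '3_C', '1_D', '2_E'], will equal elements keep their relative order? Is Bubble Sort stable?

Trace Bubble Sort on the labeled array (the key is the number; the letter only tracks identity):
  After pass 1: [2_B, 3_A, 1_D, 2_E, 3_C]
  After pass 2: [2_B, 1_D, 2_E, 3_A, 3_C]
  After pass 3: [1_D, 2_B, 2_E, 3_A, 3_C]
  After pass 4: [1_D, 2_B, 2_E, 3_A, 3_C] (no swaps, done)
Final order: [1_D, 2_B, 2_E, 3_A, 3_C]
Equal keys:
  value 2: originally 2_B, 2_E; after sorting 2_B, 2_E -> order preserved
  value 3: originally 3_A, 3_C; after sorting 3_A, 3_C -> order preserved
All equal keys kept their original relative order. Bubble Sort is stable: it only swaps adjacent elements when the left one is strictly greater, so equal keys never move past each other.
Answer: Stable


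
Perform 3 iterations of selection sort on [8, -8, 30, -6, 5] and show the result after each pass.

Pass 1: Select minimum -8 at index 1, swap -> [-8, 8, 30, -6, 5]
Pass 2: Select minimum -6 at index 3, swap -> [-8, -6, 30, 8, 5]
Pass 3: Select minimum 5 at index 4, swap -> [-8, -6, 5, 8, 30]


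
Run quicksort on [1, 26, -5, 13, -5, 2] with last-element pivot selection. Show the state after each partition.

Partition 1: pivot=2 at index 3 -> [1, -5, -5, 2, 26, 13]
Partition 2: pivot=-5 at index 1 -> [-5, -5, 1, 2, 26, 13]
Partition 3: pivot=13 at index 4 -> [-5, -5, 1, 2, 13, 26]


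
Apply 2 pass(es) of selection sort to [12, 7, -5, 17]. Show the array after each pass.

Pass 1: Select minimum -5 at index 2, swap -> [-5, 7, 12, 17]
Pass 2: Select minimum 7 at index 1, swap -> [-5, 7, 12, 17]


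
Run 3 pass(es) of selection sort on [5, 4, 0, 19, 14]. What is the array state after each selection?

Pass 1: Select minimum 0 at index 2, swap -> [0, 4, 5, 19, 14]
Pass 2: Select minimum 4 at index 1, swap -> [0, 4, 5, 19, 14]
Pass 3: Select minimum 5 at index 2, swap -> [0, 4, 5, 19, 14]


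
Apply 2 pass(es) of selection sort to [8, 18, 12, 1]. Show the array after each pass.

Pass 1: Select minimum 1 at index 3, swap -> [1, 18, 12, 8]
Pass 2: Select minimum 8 at index 3, swap -> [1, 8, 12, 18]


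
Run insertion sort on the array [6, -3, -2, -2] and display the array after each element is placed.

First element 6 is already 'sorted'
Insert -3: shifted 1 elements -> [-3, 6, -2, -2]
Insert -2: shifted 1 elements -> [-3, -2, 6, -2]
Insert -2: shifted 1 elements -> [-3, -2, -2, 6]


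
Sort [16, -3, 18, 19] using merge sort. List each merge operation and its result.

Divide and conquer:
  Merge [16] + [-3] -> [-3, 16]
  Merge [18] + [19] -> [18, 19]
  Merge [-3, 16] + [18, 19] -> [-3, 16, 18, 19]


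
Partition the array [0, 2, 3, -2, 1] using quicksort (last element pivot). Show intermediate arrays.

Partition 1: pivot=1 at index 2 -> [0, -2, 1, 2, 3]
Partition 2: pivot=-2 at index 0 -> [-2, 0, 1, 2, 3]
Partition 3: pivot=3 at index 4 -> [-2, 0, 1, 2, 3]


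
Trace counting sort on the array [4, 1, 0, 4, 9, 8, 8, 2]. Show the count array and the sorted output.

Count array: [1, 1, 1, 0, 2, 0, 0, 0, 2, 1]
(count[i] = number of elements equal to i)
Cumulative count: [1, 2, 3, 3, 5, 5, 5, 5, 7, 8]
Sorted: [0, 1, 2, 4, 4, 8, 8, 9]


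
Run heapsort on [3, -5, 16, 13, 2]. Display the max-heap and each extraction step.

Build heap: [16, 13, 3, -5, 2]
Extract 16: [13, 2, 3, -5, 16]
Extract 13: [3, 2, -5, 13, 16]
Extract 3: [2, -5, 3, 13, 16]
Extract 2: [-5, 2, 3, 13, 16]


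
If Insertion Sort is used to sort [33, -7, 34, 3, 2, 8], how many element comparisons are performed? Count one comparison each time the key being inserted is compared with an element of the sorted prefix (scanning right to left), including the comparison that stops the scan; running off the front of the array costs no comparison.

Insert -7: 33 > -7 (shift), reached front = 1 comparison(s) -> [-7, 33, 34, 3, 2, 8]
Insert 34: 33 <= 34 (stop) = 1 comparison(s) -> [-7, 33, 34, 3, 2, 8]
Insert 3: 34 > 3 (shift), 33 > 3 (shift), -7 <= 3 (stop) = 3 comparison(s) -> [-7, 3, 33, 34, 2, 8]
Insert 2: 34 > 2 (shift), 33 > 2 (shift), 3 > 2 (shift), -7 <= 2 (stop) = 4 comparison(s) -> [-7, 2, 3, 33, 34, 8]
Insert 8: 34 > 8 (shift), 33 > 8 (shift), 3 <= 8 (stop) = 3 comparison(s) -> [-7, 2, 3, 8, 33, 34]
Total comparisons: 1 + 1 + 3 + 4 + 3 = 12


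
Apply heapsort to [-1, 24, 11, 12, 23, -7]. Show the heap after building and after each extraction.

Build heap: [24, 23, 11, 12, -1, -7]
Extract 24: [23, 12, 11, -7, -1, 24]
Extract 23: [12, -1, 11, -7, 23, 24]
Extract 12: [11, -1, -7, 12, 23, 24]
Extract 11: [-1, -7, 11, 12, 23, 24]
Extract -1: [-7, -1, 11, 12, 23, 24]


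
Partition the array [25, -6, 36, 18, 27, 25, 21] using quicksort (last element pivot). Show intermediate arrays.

Partition 1: pivot=21 at index 2 -> [-6, 18, 21, 25, 27, 25, 36]
Partition 2: pivot=18 at index 1 -> [-6, 18, 21, 25, 27, 25, 36]
Partition 3: pivot=36 at index 6 -> [-6, 18, 21, 25, 27, 25, 36]
Partition 4: pivot=25 at index 4 -> [-6, 18, 21, 25, 25, 27, 36]


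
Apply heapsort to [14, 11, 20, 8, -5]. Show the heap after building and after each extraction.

Build heap: [20, 11, 14, 8, -5]
Extract 20: [14, 11, -5, 8, 20]
Extract 14: [11, 8, -5, 14, 20]
Extract 11: [8, -5, 11, 14, 20]
Extract 8: [-5, 8, 11, 14, 20]


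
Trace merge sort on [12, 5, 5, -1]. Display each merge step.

Divide and conquer:
  Merge [12] + [5] -> [5, 12]
  Merge [5] + [-1] -> [-1, 5]
  Merge [5, 12] + [-1, 5] -> [-1, 5, 5, 12]


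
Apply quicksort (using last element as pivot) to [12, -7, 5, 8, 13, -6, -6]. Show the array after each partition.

Partition 1: pivot=-6 at index 2 -> [-7, -6, -6, 8, 13, 12, 5]
Partition 2: pivot=-6 at index 1 -> [-7, -6, -6, 8, 13, 12, 5]
Partition 3: pivot=5 at index 3 -> [-7, -6, -6, 5, 13, 12, 8]
Partition 4: pivot=8 at index 4 -> [-7, -6, -6, 5, 8, 12, 13]
Partition 5: pivot=13 at index 6 -> [-7, -6, -6, 5, 8, 12, 13]


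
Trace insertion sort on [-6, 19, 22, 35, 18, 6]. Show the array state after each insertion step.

First element -6 is already 'sorted'
Insert 19: shifted 0 elements -> [-6, 19, 22, 35, 18, 6]
Insert 22: shifted 0 elements -> [-6, 19, 22, 35, 18, 6]
Insert 35: shifted 0 elements -> [-6, 19, 22, 35, 18, 6]
Insert 18: shifted 3 elements -> [-6, 18, 19, 22, 35, 6]
Insert 6: shifted 4 elements -> [-6, 6, 18, 19, 22, 35]


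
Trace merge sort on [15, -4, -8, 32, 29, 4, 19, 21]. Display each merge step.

Divide and conquer:
  Merge [15] + [-4] -> [-4, 15]
  Merge [-8] + [32] -> [-8, 32]
  Merge [-4, 15] + [-8, 32] -> [-8, -4, 15, 32]
  Merge [29] + [4] -> [4, 29]
  Merge [19] + [21] -> [19, 21]
  Merge [4, 29] + [19, 21] -> [4, 19, 21, 29]
  Merge [-8, -4, 15, 32] + [4, 19, 21, 29] -> [-8, -4, 4, 15, 19, 21, 29, 32]


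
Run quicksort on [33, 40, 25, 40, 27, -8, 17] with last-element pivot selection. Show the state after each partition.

Partition 1: pivot=17 at index 1 -> [-8, 17, 25, 40, 27, 33, 40]
Partition 2: pivot=40 at index 6 -> [-8, 17, 25, 40, 27, 33, 40]
Partition 3: pivot=33 at index 4 -> [-8, 17, 25, 27, 33, 40, 40]
Partition 4: pivot=27 at index 3 -> [-8, 17, 25, 27, 33, 40, 40]


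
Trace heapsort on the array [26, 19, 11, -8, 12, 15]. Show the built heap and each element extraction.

Build heap: [26, 19, 15, -8, 12, 11]
Extract 26: [19, 12, 15, -8, 11, 26]
Extract 19: [15, 12, 11, -8, 19, 26]
Extract 15: [12, -8, 11, 15, 19, 26]
Extract 12: [11, -8, 12, 15, 19, 26]
Extract 11: [-8, 11, 12, 15, 19, 26]


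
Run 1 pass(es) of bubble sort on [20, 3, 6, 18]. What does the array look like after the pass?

After pass 1: [3, 6, 18, 20] (3 swaps)
Total swaps: 3


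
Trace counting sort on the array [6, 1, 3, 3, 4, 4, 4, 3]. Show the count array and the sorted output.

Count array: [0, 1, 0, 3, 3, 0, 1]
(count[i] = number of elements equal to i)
Cumulative count: [0, 1, 1, 4, 7, 7, 8]
Sorted: [1, 3, 3, 3, 4, 4, 4, 6]


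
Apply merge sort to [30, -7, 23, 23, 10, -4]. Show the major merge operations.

Divide and conquer:
  Merge [-7] + [23] -> [-7, 23]
  Merge [30] + [-7, 23] -> [-7, 23, 30]
  Merge [10] + [-4] -> [-4, 10]
  Merge [23] + [-4, 10] -> [-4, 10, 23]
  Merge [-7, 23, 30] + [-4, 10, 23] -> [-7, -4, 10, 23, 23, 30]


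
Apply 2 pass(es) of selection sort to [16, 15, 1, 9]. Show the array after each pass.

Pass 1: Select minimum 1 at index 2, swap -> [1, 15, 16, 9]
Pass 2: Select minimum 9 at index 3, swap -> [1, 9, 16, 15]


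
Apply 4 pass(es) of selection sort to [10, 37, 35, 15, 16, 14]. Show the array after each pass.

Pass 1: Select minimum 10 at index 0, swap -> [10, 37, 35, 15, 16, 14]
Pass 2: Select minimum 14 at index 5, swap -> [10, 14, 35, 15, 16, 37]
Pass 3: Select minimum 15 at index 3, swap -> [10, 14, 15, 35, 16, 37]
Pass 4: Select minimum 16 at index 4, swap -> [10, 14, 15, 16, 35, 37]


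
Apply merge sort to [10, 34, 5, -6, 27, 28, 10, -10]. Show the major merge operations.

Divide and conquer:
  Merge [10] + [34] -> [10, 34]
  Merge [5] + [-6] -> [-6, 5]
  Merge [10, 34] + [-6, 5] -> [-6, 5, 10, 34]
  Merge [27] + [28] -> [27, 28]
  Merge [10] + [-10] -> [-10, 10]
  Merge [27, 28] + [-10, 10] -> [-10, 10, 27, 28]
  Merge [-6, 5, 10, 34] + [-10, 10, 27, 28] -> [-10, -6, 5, 10, 10, 27, 28, 34]


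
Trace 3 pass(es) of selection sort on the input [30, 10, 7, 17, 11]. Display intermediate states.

Pass 1: Select minimum 7 at index 2, swap -> [7, 10, 30, 17, 11]
Pass 2: Select minimum 10 at index 1, swap -> [7, 10, 30, 17, 11]
Pass 3: Select minimum 11 at index 4, swap -> [7, 10, 11, 17, 30]


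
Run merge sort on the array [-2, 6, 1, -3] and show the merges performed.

Divide and conquer:
  Merge [-2] + [6] -> [-2, 6]
  Merge [1] + [-3] -> [-3, 1]
  Merge [-2, 6] + [-3, 1] -> [-3, -2, 1, 6]


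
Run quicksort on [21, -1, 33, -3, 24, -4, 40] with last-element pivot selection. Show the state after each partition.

Partition 1: pivot=40 at index 6 -> [21, -1, 33, -3, 24, -4, 40]
Partition 2: pivot=-4 at index 0 -> [-4, -1, 33, -3, 24, 21, 40]
Partition 3: pivot=21 at index 3 -> [-4, -1, -3, 21, 24, 33, 40]
Partition 4: pivot=-3 at index 1 -> [-4, -3, -1, 21, 24, 33, 40]
Partition 5: pivot=33 at index 5 -> [-4, -3, -1, 21, 24, 33, 40]


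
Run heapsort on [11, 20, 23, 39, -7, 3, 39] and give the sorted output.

Build heap: [39, 20, 39, 11, -7, 3, 23]
Extract 39: [39, 20, 23, 11, -7, 3, 39]
Extract 39: [23, 20, 3, 11, -7, 39, 39]
Extract 23: [20, 11, 3, -7, 23, 39, 39]
Extract 20: [11, -7, 3, 20, 23, 39, 39]
Extract 11: [3, -7, 11, 20, 23, 39, 39]
Extract 3: [-7, 3, 11, 20, 23, 39, 39]


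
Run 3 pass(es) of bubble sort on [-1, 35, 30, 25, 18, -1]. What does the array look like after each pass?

After pass 1: [-1, 30, 25, 18, -1, 35] (4 swaps)
After pass 2: [-1, 25, 18, -1, 30, 35] (3 swaps)
After pass 3: [-1, 18, -1, 25, 30, 35] (2 swaps)
Total swaps: 9


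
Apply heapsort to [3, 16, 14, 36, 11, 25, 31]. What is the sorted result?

Build heap: [36, 16, 31, 3, 11, 25, 14]
Extract 36: [31, 16, 25, 3, 11, 14, 36]
Extract 31: [25, 16, 14, 3, 11, 31, 36]
Extract 25: [16, 11, 14, 3, 25, 31, 36]
Extract 16: [14, 11, 3, 16, 25, 31, 36]
Extract 14: [11, 3, 14, 16, 25, 31, 36]
Extract 11: [3, 11, 14, 16, 25, 31, 36]


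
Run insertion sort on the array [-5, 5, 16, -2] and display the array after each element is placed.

First element -5 is already 'sorted'
Insert 5: shifted 0 elements -> [-5, 5, 16, -2]
Insert 16: shifted 0 elements -> [-5, 5, 16, -2]
Insert -2: shifted 2 elements -> [-5, -2, 5, 16]


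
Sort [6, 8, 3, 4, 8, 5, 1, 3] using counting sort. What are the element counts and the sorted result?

Count array: [0, 1, 0, 2, 1, 1, 1, 0, 2]
(count[i] = number of elements equal to i)
Cumulative count: [0, 1, 1, 3, 4, 5, 6, 6, 8]
Sorted: [1, 3, 3, 4, 5, 6, 8, 8]


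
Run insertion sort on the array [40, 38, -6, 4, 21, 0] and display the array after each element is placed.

First element 40 is already 'sorted'
Insert 38: shifted 1 elements -> [38, 40, -6, 4, 21, 0]
Insert -6: shifted 2 elements -> [-6, 38, 40, 4, 21, 0]
Insert 4: shifted 2 elements -> [-6, 4, 38, 40, 21, 0]
Insert 21: shifted 2 elements -> [-6, 4, 21, 38, 40, 0]
Insert 0: shifted 4 elements -> [-6, 0, 4, 21, 38, 40]


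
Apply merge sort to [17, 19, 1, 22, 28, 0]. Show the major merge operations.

Divide and conquer:
  Merge [19] + [1] -> [1, 19]
  Merge [17] + [1, 19] -> [1, 17, 19]
  Merge [28] + [0] -> [0, 28]
  Merge [22] + [0, 28] -> [0, 22, 28]
  Merge [1, 17, 19] + [0, 22, 28] -> [0, 1, 17, 19, 22, 28]


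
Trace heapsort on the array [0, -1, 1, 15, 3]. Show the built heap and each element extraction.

Build heap: [15, 3, 1, -1, 0]
Extract 15: [3, 0, 1, -1, 15]
Extract 3: [1, 0, -1, 3, 15]
Extract 1: [0, -1, 1, 3, 15]
Extract 0: [-1, 0, 1, 3, 15]


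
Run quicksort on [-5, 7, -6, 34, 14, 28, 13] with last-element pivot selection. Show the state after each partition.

Partition 1: pivot=13 at index 3 -> [-5, 7, -6, 13, 14, 28, 34]
Partition 2: pivot=-6 at index 0 -> [-6, 7, -5, 13, 14, 28, 34]
Partition 3: pivot=-5 at index 1 -> [-6, -5, 7, 13, 14, 28, 34]
Partition 4: pivot=34 at index 6 -> [-6, -5, 7, 13, 14, 28, 34]
Partition 5: pivot=28 at index 5 -> [-6, -5, 7, 13, 14, 28, 34]


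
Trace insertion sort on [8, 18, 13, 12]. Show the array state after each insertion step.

First element 8 is already 'sorted'
Insert 18: shifted 0 elements -> [8, 18, 13, 12]
Insert 13: shifted 1 elements -> [8, 13, 18, 12]
Insert 12: shifted 2 elements -> [8, 12, 13, 18]


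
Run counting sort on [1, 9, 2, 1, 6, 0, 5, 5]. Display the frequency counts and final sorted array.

Count array: [1, 2, 1, 0, 0, 2, 1, 0, 0, 1]
(count[i] = number of elements equal to i)
Cumulative count: [1, 3, 4, 4, 4, 6, 7, 7, 7, 8]
Sorted: [0, 1, 1, 2, 5, 5, 6, 9]


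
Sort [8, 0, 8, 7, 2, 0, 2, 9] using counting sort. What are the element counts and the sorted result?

Count array: [2, 0, 2, 0, 0, 0, 0, 1, 2, 1]
(count[i] = number of elements equal to i)
Cumulative count: [2, 2, 4, 4, 4, 4, 4, 5, 7, 8]
Sorted: [0, 0, 2, 2, 7, 8, 8, 9]


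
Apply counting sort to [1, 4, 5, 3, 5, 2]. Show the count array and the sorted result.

Count array: [0, 1, 1, 1, 1, 2]
(count[i] = number of elements equal to i)
Cumulative count: [0, 1, 2, 3, 4, 6]
Sorted: [1, 2, 3, 4, 5, 5]


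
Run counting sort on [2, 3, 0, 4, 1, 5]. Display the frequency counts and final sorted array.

Count array: [1, 1, 1, 1, 1, 1]
(count[i] = number of elements equal to i)
Cumulative count: [1, 2, 3, 4, 5, 6]
Sorted: [0, 1, 2, 3, 4, 5]


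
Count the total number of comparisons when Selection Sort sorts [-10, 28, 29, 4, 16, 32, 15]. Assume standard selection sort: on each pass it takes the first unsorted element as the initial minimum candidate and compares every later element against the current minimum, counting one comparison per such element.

Pass 1: scan indices 1..6 for the minimum = 6 comparison(s); min is -10, place at index 0 -> [-10, 28, 29, 4, 16, 32, 15]
Pass 2: scan indices 2..6 for the minimum = 5 comparison(s); min is 4, place at index 1 -> [-10, 4, 29, 28, 16, 32, 15]
Pass 3: scan indices 3..6 for the minimum = 4 comparison(s); min is 15, place at index 2 -> [-10, 4, 15, 28, 16, 32, 29]
Pass 4: scan indices 4..6 for the minimum = 3 comparison(s); min is 16, place at index 3 -> [-10, 4, 15, 16, 28, 32, 29]
Pass 5: scan indices 5..6 for the minimum = 2 comparison(s); min is 28, place at index 4 -> [-10, 4, 15, 16, 28, 32, 29]
Pass 6: scan indices 6..6 for the minimum = 1 comparison(s); min is 29, place at index 5 -> [-10, 4, 15, 16, 28, 29, 32]
Selection sort always scans the whole unsorted suffix, so the count is (n-1) + (n-2) + ... + 1 = n(n-1)/2 = 7*6/2 = 21 regardless of the input order.
Total comparisons: 6 + 5 + 4 + 3 + 2 + 1 = 21


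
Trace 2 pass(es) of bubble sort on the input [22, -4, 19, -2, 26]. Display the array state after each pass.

After pass 1: [-4, 19, -2, 22, 26] (3 swaps)
After pass 2: [-4, -2, 19, 22, 26] (1 swaps)
Total swaps: 4


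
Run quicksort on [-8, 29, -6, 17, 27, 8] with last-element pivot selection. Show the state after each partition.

Partition 1: pivot=8 at index 2 -> [-8, -6, 8, 17, 27, 29]
Partition 2: pivot=-6 at index 1 -> [-8, -6, 8, 17, 27, 29]
Partition 3: pivot=29 at index 5 -> [-8, -6, 8, 17, 27, 29]
Partition 4: pivot=27 at index 4 -> [-8, -6, 8, 17, 27, 29]


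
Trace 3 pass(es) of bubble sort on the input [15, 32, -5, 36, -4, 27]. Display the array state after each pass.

After pass 1: [15, -5, 32, -4, 27, 36] (3 swaps)
After pass 2: [-5, 15, -4, 27, 32, 36] (3 swaps)
After pass 3: [-5, -4, 15, 27, 32, 36] (1 swaps)
Total swaps: 7


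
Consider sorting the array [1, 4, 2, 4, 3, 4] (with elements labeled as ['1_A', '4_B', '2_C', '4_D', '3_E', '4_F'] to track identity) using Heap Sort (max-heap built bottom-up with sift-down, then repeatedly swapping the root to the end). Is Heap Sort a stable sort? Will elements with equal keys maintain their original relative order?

Trace Heap Sort on the labeled array (the key is the number; the letter only tracks identity):
  Build max-heap: [4_B, 4_D, 4_F, 1_A, 3_E, 2_C]
  Swap root 4_B to index 5, re-heapify first 5 -> [4_D, 3_E, 4_F, 1_A, 2_C, 4_B]
  Swap root 4_D to index 4, re-heapify first 4 -> [4_F, 3_E, 2_C, 1_A, 4_D, 4_B]
  Swap root 4_F to index 3, re-heapify first 3 -> [3_E, 1_A, 2_C, 4_F, 4_D, 4_B]
  Swap root 3_E to index 2, re-heapify first 2 -> [2_C, 1_A, 3_E, 4_F, 4_D, 4_B]
  Swap root 2_C to index 1, re-heapify first 1 -> [1_A, 2_C, 3_E, 4_F, 4_D, 4_B]
Final order: [1_A, 2_C, 3_E, 4_F, 4_D, 4_B]
Equal keys:
  value 4: originally 4_B, 4_D, 4_F; after sorting 4_F, 4_D, 4_B -> order changed
Equal keys were reordered, so Heap Sort is not stable: heap construction and root-to-end swaps move elements without regard to the original order of equal keys. (One such input is enough; an unstable sort may happen to preserve order on other inputs, but it gives no guarantee.)
Answer: Not stable


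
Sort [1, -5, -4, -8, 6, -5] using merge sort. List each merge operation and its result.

Divide and conquer:
  Merge [-5] + [-4] -> [-5, -4]
  Merge [1] + [-5, -4] -> [-5, -4, 1]
  Merge [6] + [-5] -> [-5, 6]
  Merge [-8] + [-5, 6] -> [-8, -5, 6]
  Merge [-5, -4, 1] + [-8, -5, 6] -> [-8, -5, -5, -4, 1, 6]


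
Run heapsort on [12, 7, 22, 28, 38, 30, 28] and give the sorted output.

Build heap: [38, 28, 30, 12, 7, 22, 28]
Extract 38: [30, 28, 28, 12, 7, 22, 38]
Extract 30: [28, 22, 28, 12, 7, 30, 38]
Extract 28: [28, 22, 7, 12, 28, 30, 38]
Extract 28: [22, 12, 7, 28, 28, 30, 38]
Extract 22: [12, 7, 22, 28, 28, 30, 38]
Extract 12: [7, 12, 22, 28, 28, 30, 38]


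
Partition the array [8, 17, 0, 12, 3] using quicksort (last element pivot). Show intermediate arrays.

Partition 1: pivot=3 at index 1 -> [0, 3, 8, 12, 17]
Partition 2: pivot=17 at index 4 -> [0, 3, 8, 12, 17]
Partition 3: pivot=12 at index 3 -> [0, 3, 8, 12, 17]


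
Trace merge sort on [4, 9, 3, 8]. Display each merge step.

Divide and conquer:
  Merge [4] + [9] -> [4, 9]
  Merge [3] + [8] -> [3, 8]
  Merge [4, 9] + [3, 8] -> [3, 4, 8, 9]


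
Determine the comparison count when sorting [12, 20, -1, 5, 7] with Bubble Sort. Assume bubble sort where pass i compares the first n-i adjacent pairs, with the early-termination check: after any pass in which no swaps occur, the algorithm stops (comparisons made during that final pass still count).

Pass 1: compare adjacent pairs (0,1)..(3,4) = 4 comparison(s), 3 swap(s) -> [12, -1, 5, 7, 20]
Pass 2: compare adjacent pairs (0,1)..(2,3) = 3 comparison(s), 3 swap(s) -> [-1, 5, 7, 12, 20]
Pass 3: compare adjacent pairs (0,1)..(1,2) = 2 comparison(s), 0 swap(s) -> [-1, 5, 7, 12, 20]
No swaps in this pass, so bubble sort stops here.
Total comparisons: 4 + 3 + 2 = 9


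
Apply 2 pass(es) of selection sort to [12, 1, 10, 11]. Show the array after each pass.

Pass 1: Select minimum 1 at index 1, swap -> [1, 12, 10, 11]
Pass 2: Select minimum 10 at index 2, swap -> [1, 10, 12, 11]


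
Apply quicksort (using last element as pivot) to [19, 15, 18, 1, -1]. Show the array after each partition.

Partition 1: pivot=-1 at index 0 -> [-1, 15, 18, 1, 19]
Partition 2: pivot=19 at index 4 -> [-1, 15, 18, 1, 19]
Partition 3: pivot=1 at index 1 -> [-1, 1, 18, 15, 19]
Partition 4: pivot=15 at index 2 -> [-1, 1, 15, 18, 19]


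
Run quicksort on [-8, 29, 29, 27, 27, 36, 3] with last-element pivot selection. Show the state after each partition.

Partition 1: pivot=3 at index 1 -> [-8, 3, 29, 27, 27, 36, 29]
Partition 2: pivot=29 at index 5 -> [-8, 3, 29, 27, 27, 29, 36]
Partition 3: pivot=27 at index 3 -> [-8, 3, 27, 27, 29, 29, 36]


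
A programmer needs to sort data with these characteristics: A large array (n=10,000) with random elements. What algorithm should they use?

Best choice: Quicksort or Mergesort
Reason: Both have O(n log n) average case; quicksort has lower constant factors
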